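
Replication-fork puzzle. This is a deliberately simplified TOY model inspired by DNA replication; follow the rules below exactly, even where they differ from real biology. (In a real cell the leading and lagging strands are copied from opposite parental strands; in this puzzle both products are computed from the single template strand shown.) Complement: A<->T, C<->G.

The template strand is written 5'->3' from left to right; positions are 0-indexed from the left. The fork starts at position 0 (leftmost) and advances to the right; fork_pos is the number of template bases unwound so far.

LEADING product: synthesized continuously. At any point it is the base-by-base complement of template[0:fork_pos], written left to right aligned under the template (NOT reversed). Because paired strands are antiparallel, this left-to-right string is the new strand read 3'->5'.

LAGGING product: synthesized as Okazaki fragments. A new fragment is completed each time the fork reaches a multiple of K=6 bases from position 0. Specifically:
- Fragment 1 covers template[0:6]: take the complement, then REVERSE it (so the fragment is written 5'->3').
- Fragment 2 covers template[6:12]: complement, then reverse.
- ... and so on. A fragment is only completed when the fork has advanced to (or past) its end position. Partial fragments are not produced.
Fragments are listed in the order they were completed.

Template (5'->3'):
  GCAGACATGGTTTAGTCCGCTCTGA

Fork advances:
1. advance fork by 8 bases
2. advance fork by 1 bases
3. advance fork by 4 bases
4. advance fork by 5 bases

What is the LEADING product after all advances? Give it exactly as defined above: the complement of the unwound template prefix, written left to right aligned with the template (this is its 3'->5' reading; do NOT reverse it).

Answer: CGTCTGTACCAAATCAGG

Derivation:
Step 1: advance 8 -> fork_pos = 0 + 8 = 8.
Step 2: advance 1 -> fork_pos = 8 + 1 = 9.
Step 3: advance 4 -> fork_pos = 9 + 4 = 13.
Step 4: advance 5 -> fork_pos = 13 + 5 = 18.
Unwound prefix: template[0:18] = GCAGACATGGTTTAGTCC
Complement it base by base (A<->T, C<->G), keeping left-to-right order:
  [0:5] GCAGA -> CGTCT
  [5:10] CATGG -> GTACC
  [10:15] TTTAG -> AAATC
  [15:18] TCC -> AGG
Concatenate: CGTCTGTACCAAATCAGG (length 18; written aligned with the template, i.e. 3'->5').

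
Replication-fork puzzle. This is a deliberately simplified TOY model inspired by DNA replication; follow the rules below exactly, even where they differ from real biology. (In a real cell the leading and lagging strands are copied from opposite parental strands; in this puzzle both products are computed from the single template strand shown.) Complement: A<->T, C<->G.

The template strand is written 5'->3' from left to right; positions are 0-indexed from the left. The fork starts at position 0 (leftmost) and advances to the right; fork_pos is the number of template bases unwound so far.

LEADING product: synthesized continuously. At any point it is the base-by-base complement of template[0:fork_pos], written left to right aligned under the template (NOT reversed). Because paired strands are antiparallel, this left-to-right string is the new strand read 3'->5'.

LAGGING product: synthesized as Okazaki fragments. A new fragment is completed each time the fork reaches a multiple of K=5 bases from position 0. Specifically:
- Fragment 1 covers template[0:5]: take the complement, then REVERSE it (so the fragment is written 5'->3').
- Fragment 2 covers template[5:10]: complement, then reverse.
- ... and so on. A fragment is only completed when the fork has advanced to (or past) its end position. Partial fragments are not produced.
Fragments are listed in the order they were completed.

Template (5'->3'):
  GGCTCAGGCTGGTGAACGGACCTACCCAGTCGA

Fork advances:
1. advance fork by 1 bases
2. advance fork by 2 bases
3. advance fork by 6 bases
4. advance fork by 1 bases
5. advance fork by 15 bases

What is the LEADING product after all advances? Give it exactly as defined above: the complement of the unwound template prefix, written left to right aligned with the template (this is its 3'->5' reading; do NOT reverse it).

Step 1: advance 1 -> fork_pos = 0 + 1 = 1.
Step 2: advance 2 -> fork_pos = 1 + 2 = 3.
Step 3: advance 6 -> fork_pos = 3 + 6 = 9.
Step 4: advance 1 -> fork_pos = 9 + 1 = 10.
Step 5: advance 15 -> fork_pos = 10 + 15 = 25.
Unwound prefix: template[0:25] = GGCTCAGGCTGGTGAACGGACCTAC
Complement it base by base (A<->T, C<->G), keeping left-to-right order:
  [0:5] GGCTC -> CCGAG
  [5:10] AGGCT -> TCCGA
  [10:15] GGTGA -> CCACT
  [15:20] ACGGA -> TGCCT
  [20:25] CCTAC -> GGATG
Concatenate: CCGAGTCCGACCACTTGCCTGGATG (length 25; written aligned with the template, i.e. 3'->5').

Answer: CCGAGTCCGACCACTTGCCTGGATG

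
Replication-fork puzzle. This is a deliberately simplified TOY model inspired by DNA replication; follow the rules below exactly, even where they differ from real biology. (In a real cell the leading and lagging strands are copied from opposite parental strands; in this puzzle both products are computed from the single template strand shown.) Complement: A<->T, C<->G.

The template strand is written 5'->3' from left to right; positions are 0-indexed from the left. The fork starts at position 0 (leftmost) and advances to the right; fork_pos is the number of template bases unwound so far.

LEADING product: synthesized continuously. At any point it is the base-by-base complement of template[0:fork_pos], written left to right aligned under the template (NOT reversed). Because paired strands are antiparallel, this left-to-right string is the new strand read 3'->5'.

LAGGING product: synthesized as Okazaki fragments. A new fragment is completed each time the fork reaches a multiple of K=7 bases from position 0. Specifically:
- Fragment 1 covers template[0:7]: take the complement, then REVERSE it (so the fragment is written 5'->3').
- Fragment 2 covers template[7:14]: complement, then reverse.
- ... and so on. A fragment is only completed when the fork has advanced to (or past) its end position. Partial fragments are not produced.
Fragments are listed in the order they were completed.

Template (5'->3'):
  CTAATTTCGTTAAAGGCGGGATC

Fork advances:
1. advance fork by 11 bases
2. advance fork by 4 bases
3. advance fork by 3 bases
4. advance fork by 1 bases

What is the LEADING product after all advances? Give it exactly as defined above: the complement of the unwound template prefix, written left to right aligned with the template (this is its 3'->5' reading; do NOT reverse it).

Step 1: advance 11 -> fork_pos = 0 + 11 = 11.
Step 2: advance 4 -> fork_pos = 11 + 4 = 15.
Step 3: advance 3 -> fork_pos = 15 + 3 = 18.
Step 4: advance 1 -> fork_pos = 18 + 1 = 19.
Unwound prefix: template[0:19] = CTAATTTCGTTAAAGGCGG
Complement it base by base (A<->T, C<->G), keeping left-to-right order:
  [0:5] CTAAT -> GATTA
  [5:10] TTCGT -> AAGCA
  [10:15] TAAAG -> ATTTC
  [15:19] GCGG -> CGCC
Concatenate: GATTAAAGCAATTTCCGCC (length 19; written aligned with the template, i.e. 3'->5').

Answer: GATTAAAGCAATTTCCGCC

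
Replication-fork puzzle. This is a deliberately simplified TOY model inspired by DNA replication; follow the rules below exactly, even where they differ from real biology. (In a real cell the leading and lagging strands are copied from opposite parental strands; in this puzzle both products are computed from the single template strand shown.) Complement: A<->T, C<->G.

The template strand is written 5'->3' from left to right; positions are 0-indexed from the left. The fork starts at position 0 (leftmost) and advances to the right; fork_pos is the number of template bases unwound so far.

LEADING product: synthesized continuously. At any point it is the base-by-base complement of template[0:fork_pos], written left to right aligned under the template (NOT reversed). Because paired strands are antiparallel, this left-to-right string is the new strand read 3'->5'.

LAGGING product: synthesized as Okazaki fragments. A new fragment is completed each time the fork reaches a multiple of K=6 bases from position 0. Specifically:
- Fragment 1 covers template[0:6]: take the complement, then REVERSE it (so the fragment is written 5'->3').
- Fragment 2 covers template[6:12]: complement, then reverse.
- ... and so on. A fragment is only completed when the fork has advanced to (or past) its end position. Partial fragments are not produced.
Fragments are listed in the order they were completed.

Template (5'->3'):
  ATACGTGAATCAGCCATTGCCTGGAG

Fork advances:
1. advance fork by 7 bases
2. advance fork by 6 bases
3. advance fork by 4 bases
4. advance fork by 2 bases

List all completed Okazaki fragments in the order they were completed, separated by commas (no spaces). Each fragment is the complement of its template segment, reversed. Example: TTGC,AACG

Step 1: advance 7 -> fork_pos = 0 + 7 = 7. Reached multiple(s) of 6: 6 -> fragment 1 completed (1 total).
Step 2: advance 6 -> fork_pos = 7 + 6 = 13. Reached multiple(s) of 6: 12 -> fragment 2 completed (2 total).
Step 3: advance 4 -> fork_pos = 13 + 4 = 17. Next multiple of 6 is 18 (not reached); still 2 fragment(s).
Step 4: advance 2 -> fork_pos = 17 + 2 = 19. Reached multiple(s) of 6: 18 -> fragment 3 completed (3 total).
Final fork_pos = 19, so 3 fragment(s) are complete. Build each: template segment -> complement -> reverse.
Fragment 1: template[0:6] = ATACGT -> complement TATGCA -> reversed ACGTAT
Fragment 2: template[6:12] = GAATCA -> complement CTTAGT -> reversed TGATTC
Fragment 3: template[12:18] = GCCATT -> complement CGGTAA -> reversed AATGGC

Answer: ACGTAT,TGATTC,AATGGC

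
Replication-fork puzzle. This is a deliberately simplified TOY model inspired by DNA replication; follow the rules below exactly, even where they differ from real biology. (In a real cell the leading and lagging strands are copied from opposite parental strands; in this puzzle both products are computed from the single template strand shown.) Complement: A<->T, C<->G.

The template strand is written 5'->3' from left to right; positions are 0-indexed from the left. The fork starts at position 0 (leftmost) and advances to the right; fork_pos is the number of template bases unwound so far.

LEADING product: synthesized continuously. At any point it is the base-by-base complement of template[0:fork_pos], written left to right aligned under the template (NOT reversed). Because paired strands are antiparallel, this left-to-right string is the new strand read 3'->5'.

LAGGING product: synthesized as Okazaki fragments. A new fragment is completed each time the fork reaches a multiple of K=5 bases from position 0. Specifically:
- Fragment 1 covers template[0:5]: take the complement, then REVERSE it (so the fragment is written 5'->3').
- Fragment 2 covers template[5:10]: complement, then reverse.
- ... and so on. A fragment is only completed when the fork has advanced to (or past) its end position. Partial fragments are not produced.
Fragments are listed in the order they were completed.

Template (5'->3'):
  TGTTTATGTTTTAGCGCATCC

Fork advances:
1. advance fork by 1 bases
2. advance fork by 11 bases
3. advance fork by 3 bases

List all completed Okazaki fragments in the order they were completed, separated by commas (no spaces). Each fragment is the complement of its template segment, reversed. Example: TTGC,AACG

Answer: AAACA,AACAT,GCTAA

Derivation:
Step 1: advance 1 -> fork_pos = 0 + 1 = 1. Next multiple of 5 is 5 (not reached); still 0 fragment(s).
Step 2: advance 11 -> fork_pos = 1 + 11 = 12. Reached multiple(s) of 5: 5, 10 -> fragments 1-2 completed (2 total).
Step 3: advance 3 -> fork_pos = 12 + 3 = 15. Reached multiple(s) of 5: 15 -> fragment 3 completed (3 total).
Final fork_pos = 15, so 3 fragment(s) are complete. Build each: template segment -> complement -> reverse.
Fragment 1: template[0:5] = TGTTT -> complement ACAAA -> reversed AAACA
Fragment 2: template[5:10] = ATGTT -> complement TACAA -> reversed AACAT
Fragment 3: template[10:15] = TTAGC -> complement AATCG -> reversed GCTAA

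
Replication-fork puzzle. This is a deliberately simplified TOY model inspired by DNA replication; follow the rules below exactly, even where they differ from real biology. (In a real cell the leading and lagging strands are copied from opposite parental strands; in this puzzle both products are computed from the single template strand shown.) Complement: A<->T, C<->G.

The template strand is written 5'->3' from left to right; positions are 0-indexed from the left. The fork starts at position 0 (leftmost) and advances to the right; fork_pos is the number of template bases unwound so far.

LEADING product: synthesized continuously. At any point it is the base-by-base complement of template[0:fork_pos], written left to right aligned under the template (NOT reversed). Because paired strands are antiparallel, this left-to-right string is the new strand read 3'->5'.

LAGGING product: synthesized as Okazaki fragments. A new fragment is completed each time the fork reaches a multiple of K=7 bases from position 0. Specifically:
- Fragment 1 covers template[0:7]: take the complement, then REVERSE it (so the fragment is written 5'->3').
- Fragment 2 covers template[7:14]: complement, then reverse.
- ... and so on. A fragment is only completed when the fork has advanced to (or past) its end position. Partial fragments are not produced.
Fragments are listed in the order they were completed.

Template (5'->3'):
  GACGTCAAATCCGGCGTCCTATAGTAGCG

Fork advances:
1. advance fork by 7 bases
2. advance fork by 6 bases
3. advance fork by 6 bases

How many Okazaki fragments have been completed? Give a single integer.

Step 1: advance 7 -> fork_pos = 0 + 7 = 7. Reached multiple(s) of 7: 7 -> fragment 1 completed (1 total).
Step 2: advance 6 -> fork_pos = 7 + 6 = 13. Next multiple of 7 is 14 (not reached); still 1 fragment(s).
Step 3: advance 6 -> fork_pos = 13 + 6 = 19. Reached multiple(s) of 7: 14 -> fragment 2 completed (2 total).
Check: final fork_pos = 19; the multiples of 7 that are <= 19 are 7..14 -> 19 // 7 = 2 completed fragment(s).

Answer: 2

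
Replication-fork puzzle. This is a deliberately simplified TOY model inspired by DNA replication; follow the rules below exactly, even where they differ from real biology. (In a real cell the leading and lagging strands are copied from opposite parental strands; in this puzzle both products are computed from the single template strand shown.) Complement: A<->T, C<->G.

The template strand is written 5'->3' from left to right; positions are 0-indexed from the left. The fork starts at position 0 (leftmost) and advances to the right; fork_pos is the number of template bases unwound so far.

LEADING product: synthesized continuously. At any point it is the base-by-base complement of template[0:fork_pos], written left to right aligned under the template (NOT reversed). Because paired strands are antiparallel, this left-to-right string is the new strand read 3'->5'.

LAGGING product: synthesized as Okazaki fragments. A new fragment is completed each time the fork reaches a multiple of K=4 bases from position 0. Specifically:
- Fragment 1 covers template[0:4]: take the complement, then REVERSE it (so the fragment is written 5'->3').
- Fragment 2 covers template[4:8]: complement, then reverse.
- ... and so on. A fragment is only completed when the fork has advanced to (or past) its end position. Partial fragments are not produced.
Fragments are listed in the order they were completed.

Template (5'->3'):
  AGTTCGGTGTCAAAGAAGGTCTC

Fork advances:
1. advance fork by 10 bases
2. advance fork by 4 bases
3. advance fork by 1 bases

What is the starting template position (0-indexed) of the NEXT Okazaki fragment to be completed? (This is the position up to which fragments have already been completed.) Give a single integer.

Answer: 12

Derivation:
Step 1: advance 10 -> fork_pos = 0 + 10 = 10. Reached multiple(s) of 4: 4, 8 -> fragments 1-2 completed (2 total).
Step 2: advance 4 -> fork_pos = 10 + 4 = 14. Reached multiple(s) of 4: 12 -> fragment 3 completed (3 total).
Step 3: advance 1 -> fork_pos = 14 + 1 = 15. Next multiple of 4 is 16 (not reached); still 3 fragment(s).
3 fragment(s) completed, covering template[0:12] (3 x 4 = 12). The next fragment, fragment 4, covers template[12:16], so it starts at position 12.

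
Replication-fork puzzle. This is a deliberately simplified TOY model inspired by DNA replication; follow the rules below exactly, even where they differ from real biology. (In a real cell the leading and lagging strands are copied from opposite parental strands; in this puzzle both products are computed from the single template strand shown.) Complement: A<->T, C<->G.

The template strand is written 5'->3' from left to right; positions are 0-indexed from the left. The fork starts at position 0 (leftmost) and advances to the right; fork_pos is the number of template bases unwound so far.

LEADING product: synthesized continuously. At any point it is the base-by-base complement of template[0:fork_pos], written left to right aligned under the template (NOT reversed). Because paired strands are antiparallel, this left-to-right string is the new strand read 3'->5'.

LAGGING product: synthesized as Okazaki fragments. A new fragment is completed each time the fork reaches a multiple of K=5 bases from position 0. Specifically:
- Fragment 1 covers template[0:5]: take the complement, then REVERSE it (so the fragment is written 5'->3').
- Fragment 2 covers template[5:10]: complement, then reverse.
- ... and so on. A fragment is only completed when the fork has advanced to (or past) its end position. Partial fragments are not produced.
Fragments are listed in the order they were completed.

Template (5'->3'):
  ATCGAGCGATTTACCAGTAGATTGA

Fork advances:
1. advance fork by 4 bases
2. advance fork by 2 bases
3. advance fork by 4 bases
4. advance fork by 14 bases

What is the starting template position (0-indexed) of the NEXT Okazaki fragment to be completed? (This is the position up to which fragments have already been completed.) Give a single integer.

Answer: 20

Derivation:
Step 1: advance 4 -> fork_pos = 0 + 4 = 4. Next multiple of 5 is 5 (not reached); still 0 fragment(s).
Step 2: advance 2 -> fork_pos = 4 + 2 = 6. Reached multiple(s) of 5: 5 -> fragment 1 completed (1 total).
Step 3: advance 4 -> fork_pos = 6 + 4 = 10. Reached multiple(s) of 5: 10 -> fragment 2 completed (2 total).
Step 4: advance 14 -> fork_pos = 10 + 14 = 24. Reached multiple(s) of 5: 15, 20 -> fragments 3-4 completed (4 total).
4 fragment(s) completed, covering template[0:20] (4 x 5 = 20). The next fragment, fragment 5, covers template[20:25], so it starts at position 20.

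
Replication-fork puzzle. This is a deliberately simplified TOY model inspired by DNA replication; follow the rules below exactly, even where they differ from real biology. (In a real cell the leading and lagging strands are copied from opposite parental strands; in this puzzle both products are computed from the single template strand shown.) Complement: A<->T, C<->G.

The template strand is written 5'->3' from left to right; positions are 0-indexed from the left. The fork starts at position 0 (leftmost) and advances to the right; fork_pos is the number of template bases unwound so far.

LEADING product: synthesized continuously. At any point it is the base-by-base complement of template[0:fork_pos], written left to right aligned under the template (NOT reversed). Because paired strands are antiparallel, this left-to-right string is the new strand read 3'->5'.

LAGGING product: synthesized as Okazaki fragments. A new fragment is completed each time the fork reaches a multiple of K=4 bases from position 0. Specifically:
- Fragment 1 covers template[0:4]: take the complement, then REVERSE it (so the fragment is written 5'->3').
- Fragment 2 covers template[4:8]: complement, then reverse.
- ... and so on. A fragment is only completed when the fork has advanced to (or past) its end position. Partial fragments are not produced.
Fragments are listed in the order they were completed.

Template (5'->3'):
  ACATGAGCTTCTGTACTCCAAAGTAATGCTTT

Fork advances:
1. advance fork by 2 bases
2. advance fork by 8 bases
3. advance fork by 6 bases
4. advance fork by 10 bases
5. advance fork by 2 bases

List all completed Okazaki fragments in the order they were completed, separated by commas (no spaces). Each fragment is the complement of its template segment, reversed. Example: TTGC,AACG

Step 1: advance 2 -> fork_pos = 0 + 2 = 2. Next multiple of 4 is 4 (not reached); still 0 fragment(s).
Step 2: advance 8 -> fork_pos = 2 + 8 = 10. Reached multiple(s) of 4: 4, 8 -> fragments 1-2 completed (2 total).
Step 3: advance 6 -> fork_pos = 10 + 6 = 16. Reached multiple(s) of 4: 12, 16 -> fragments 3-4 completed (4 total).
Step 4: advance 10 -> fork_pos = 16 + 10 = 26. Reached multiple(s) of 4: 20, 24 -> fragments 5-6 completed (6 total).
Step 5: advance 2 -> fork_pos = 26 + 2 = 28. Reached multiple(s) of 4: 28 -> fragment 7 completed (7 total).
Final fork_pos = 28, so 7 fragment(s) are complete. Build each: template segment -> complement -> reverse.
Fragment 1: template[0:4] = ACAT -> complement TGTA -> reversed ATGT
Fragment 2: template[4:8] = GAGC -> complement CTCG -> reversed GCTC
Fragment 3: template[8:12] = TTCT -> complement AAGA -> reversed AGAA
Fragment 4: template[12:16] = GTAC -> complement CATG -> reversed GTAC
Fragment 5: template[16:20] = TCCA -> complement AGGT -> reversed TGGA
Fragment 6: template[20:24] = AAGT -> complement TTCA -> reversed ACTT
Fragment 7: template[24:28] = AATG -> complement TTAC -> reversed CATT

Answer: ATGT,GCTC,AGAA,GTAC,TGGA,ACTT,CATT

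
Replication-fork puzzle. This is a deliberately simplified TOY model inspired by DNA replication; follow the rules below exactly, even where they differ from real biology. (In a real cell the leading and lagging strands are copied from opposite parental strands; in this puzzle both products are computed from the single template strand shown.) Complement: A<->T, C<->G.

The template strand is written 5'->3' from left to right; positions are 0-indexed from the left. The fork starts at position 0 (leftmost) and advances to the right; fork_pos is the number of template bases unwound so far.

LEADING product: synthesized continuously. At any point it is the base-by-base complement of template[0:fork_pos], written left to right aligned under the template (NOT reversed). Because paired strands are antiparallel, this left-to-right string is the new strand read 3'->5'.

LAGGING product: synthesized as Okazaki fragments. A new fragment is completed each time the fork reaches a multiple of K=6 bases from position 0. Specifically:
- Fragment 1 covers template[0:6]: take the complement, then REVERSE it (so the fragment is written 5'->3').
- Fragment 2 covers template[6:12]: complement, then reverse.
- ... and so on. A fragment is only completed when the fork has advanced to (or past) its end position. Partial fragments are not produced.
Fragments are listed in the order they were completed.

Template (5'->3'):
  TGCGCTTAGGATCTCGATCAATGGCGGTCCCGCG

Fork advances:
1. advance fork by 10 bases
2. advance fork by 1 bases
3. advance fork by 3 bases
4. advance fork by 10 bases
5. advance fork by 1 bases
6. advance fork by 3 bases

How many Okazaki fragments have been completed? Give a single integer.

Step 1: advance 10 -> fork_pos = 0 + 10 = 10. Reached multiple(s) of 6: 6 -> fragment 1 completed (1 total).
Step 2: advance 1 -> fork_pos = 10 + 1 = 11. Next multiple of 6 is 12 (not reached); still 1 fragment(s).
Step 3: advance 3 -> fork_pos = 11 + 3 = 14. Reached multiple(s) of 6: 12 -> fragment 2 completed (2 total).
Step 4: advance 10 -> fork_pos = 14 + 10 = 24. Reached multiple(s) of 6: 18, 24 -> fragments 3-4 completed (4 total).
Step 5: advance 1 -> fork_pos = 24 + 1 = 25. Next multiple of 6 is 30 (not reached); still 4 fragment(s).
Step 6: advance 3 -> fork_pos = 25 + 3 = 28. Next multiple of 6 is 30 (not reached); still 4 fragment(s).
Check: final fork_pos = 28; the multiples of 6 that are <= 28 are 6..24 -> 28 // 6 = 4 completed fragment(s).

Answer: 4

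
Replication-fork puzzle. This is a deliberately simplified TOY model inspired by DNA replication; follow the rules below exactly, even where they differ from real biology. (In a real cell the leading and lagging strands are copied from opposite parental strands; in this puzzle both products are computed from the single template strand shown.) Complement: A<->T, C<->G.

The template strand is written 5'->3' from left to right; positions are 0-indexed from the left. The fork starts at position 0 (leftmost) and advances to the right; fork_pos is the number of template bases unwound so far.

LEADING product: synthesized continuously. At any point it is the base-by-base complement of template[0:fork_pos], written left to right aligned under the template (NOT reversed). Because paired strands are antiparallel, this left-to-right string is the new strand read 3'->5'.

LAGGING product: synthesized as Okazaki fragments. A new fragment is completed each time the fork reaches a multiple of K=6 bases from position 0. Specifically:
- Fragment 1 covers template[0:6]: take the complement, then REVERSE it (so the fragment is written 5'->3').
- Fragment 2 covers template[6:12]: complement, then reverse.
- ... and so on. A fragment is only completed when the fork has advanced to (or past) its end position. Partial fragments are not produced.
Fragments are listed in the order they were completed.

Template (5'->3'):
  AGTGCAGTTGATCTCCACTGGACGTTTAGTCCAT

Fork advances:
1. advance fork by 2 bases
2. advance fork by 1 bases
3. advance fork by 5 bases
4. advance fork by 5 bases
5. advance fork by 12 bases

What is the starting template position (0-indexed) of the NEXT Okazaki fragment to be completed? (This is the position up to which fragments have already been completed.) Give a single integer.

Answer: 24

Derivation:
Step 1: advance 2 -> fork_pos = 0 + 2 = 2. Next multiple of 6 is 6 (not reached); still 0 fragment(s).
Step 2: advance 1 -> fork_pos = 2 + 1 = 3. Next multiple of 6 is 6 (not reached); still 0 fragment(s).
Step 3: advance 5 -> fork_pos = 3 + 5 = 8. Reached multiple(s) of 6: 6 -> fragment 1 completed (1 total).
Step 4: advance 5 -> fork_pos = 8 + 5 = 13. Reached multiple(s) of 6: 12 -> fragment 2 completed (2 total).
Step 5: advance 12 -> fork_pos = 13 + 12 = 25. Reached multiple(s) of 6: 18, 24 -> fragments 3-4 completed (4 total).
4 fragment(s) completed, covering template[0:24] (4 x 6 = 24). The next fragment, fragment 5, covers template[24:30], so it starts at position 24.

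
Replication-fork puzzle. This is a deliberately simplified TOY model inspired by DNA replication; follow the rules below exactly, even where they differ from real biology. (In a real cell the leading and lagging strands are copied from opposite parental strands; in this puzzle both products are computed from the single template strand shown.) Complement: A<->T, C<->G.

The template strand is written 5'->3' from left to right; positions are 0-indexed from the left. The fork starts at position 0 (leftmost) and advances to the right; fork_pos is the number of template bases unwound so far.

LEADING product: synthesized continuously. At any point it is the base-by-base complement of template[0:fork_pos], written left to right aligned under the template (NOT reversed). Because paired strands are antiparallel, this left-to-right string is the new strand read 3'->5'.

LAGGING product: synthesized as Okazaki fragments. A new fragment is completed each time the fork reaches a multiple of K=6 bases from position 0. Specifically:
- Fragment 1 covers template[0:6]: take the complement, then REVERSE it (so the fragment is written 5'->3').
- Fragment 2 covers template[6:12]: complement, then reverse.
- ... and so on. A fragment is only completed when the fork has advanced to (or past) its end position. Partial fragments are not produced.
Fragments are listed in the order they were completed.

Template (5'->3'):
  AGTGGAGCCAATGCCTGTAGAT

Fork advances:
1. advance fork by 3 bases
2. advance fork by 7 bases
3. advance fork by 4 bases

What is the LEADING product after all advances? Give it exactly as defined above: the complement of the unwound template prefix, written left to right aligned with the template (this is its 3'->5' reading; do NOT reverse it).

Answer: TCACCTCGGTTACG

Derivation:
Step 1: advance 3 -> fork_pos = 0 + 3 = 3.
Step 2: advance 7 -> fork_pos = 3 + 7 = 10.
Step 3: advance 4 -> fork_pos = 10 + 4 = 14.
Unwound prefix: template[0:14] = AGTGGAGCCAATGC
Complement it base by base (A<->T, C<->G), keeping left-to-right order:
  [0:5] AGTGG -> TCACC
  [5:10] AGCCA -> TCGGT
  [10:14] ATGC -> TACG
Concatenate: TCACCTCGGTTACG (length 14; written aligned with the template, i.e. 3'->5').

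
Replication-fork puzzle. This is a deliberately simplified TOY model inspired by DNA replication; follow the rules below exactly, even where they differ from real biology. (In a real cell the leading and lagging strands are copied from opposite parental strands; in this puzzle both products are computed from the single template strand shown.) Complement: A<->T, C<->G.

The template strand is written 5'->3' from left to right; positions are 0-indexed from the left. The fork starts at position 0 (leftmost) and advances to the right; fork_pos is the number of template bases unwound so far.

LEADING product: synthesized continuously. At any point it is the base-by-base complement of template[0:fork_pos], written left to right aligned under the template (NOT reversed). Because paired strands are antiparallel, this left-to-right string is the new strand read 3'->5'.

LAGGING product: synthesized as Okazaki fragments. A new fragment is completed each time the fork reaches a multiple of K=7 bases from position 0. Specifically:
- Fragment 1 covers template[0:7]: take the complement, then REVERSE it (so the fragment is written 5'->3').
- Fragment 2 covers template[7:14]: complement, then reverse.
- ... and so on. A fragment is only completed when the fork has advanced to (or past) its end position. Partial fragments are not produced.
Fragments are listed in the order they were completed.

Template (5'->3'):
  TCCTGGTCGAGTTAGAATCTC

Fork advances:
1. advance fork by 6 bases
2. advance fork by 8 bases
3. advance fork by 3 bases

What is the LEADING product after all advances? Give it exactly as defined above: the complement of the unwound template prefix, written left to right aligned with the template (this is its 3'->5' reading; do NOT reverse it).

Step 1: advance 6 -> fork_pos = 0 + 6 = 6.
Step 2: advance 8 -> fork_pos = 6 + 8 = 14.
Step 3: advance 3 -> fork_pos = 14 + 3 = 17.
Unwound prefix: template[0:17] = TCCTGGTCGAGTTAGAA
Complement it base by base (A<->T, C<->G), keeping left-to-right order:
  [0:5] TCCTG -> AGGAC
  [5:10] GTCGA -> CAGCT
  [10:15] GTTAG -> CAATC
  [15:17] AA -> TT
Concatenate: AGGACCAGCTCAATCTT (length 17; written aligned with the template, i.e. 3'->5').

Answer: AGGACCAGCTCAATCTT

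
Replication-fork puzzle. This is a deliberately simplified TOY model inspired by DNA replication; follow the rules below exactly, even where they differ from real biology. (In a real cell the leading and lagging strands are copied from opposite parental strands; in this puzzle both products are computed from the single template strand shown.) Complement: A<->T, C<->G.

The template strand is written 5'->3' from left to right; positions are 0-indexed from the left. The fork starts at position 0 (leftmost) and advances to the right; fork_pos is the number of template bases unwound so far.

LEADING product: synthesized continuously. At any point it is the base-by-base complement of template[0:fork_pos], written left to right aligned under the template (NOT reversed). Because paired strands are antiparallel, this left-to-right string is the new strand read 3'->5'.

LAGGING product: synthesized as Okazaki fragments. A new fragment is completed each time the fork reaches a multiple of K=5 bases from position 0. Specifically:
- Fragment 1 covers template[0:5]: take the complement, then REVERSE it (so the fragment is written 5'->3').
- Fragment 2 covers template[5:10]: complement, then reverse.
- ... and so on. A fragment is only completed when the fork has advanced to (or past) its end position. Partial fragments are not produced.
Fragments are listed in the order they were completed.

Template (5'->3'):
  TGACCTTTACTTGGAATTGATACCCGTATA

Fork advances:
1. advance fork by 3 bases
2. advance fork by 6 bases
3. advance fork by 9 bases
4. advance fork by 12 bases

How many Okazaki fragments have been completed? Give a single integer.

Step 1: advance 3 -> fork_pos = 0 + 3 = 3. Next multiple of 5 is 5 (not reached); still 0 fragment(s).
Step 2: advance 6 -> fork_pos = 3 + 6 = 9. Reached multiple(s) of 5: 5 -> fragment 1 completed (1 total).
Step 3: advance 9 -> fork_pos = 9 + 9 = 18. Reached multiple(s) of 5: 10, 15 -> fragments 2-3 completed (3 total).
Step 4: advance 12 -> fork_pos = 18 + 12 = 30. Reached multiple(s) of 5: 20, 25, 30 -> fragments 4-6 completed (6 total).
Check: final fork_pos = 30; the multiples of 5 that are <= 30 are 5..30 -> 30 // 5 = 6 completed fragment(s).

Answer: 6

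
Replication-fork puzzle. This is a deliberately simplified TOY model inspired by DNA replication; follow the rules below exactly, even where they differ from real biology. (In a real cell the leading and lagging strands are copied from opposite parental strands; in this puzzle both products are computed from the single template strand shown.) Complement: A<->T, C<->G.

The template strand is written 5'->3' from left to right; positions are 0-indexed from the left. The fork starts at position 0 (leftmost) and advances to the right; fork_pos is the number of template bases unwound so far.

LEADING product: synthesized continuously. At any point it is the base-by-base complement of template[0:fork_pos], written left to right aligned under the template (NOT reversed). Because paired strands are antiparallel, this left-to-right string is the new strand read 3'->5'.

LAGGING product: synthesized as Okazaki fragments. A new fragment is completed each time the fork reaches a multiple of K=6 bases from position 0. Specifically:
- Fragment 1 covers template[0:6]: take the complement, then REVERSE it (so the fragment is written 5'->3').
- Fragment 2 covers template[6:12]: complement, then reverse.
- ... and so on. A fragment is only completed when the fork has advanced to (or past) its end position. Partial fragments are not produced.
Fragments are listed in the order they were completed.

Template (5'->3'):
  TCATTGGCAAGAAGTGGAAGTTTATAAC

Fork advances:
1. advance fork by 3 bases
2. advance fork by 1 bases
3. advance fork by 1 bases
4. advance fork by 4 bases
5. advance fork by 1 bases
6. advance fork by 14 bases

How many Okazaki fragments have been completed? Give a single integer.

Step 1: advance 3 -> fork_pos = 0 + 3 = 3. Next multiple of 6 is 6 (not reached); still 0 fragment(s).
Step 2: advance 1 -> fork_pos = 3 + 1 = 4. Next multiple of 6 is 6 (not reached); still 0 fragment(s).
Step 3: advance 1 -> fork_pos = 4 + 1 = 5. Next multiple of 6 is 6 (not reached); still 0 fragment(s).
Step 4: advance 4 -> fork_pos = 5 + 4 = 9. Reached multiple(s) of 6: 6 -> fragment 1 completed (1 total).
Step 5: advance 1 -> fork_pos = 9 + 1 = 10. Next multiple of 6 is 12 (not reached); still 1 fragment(s).
Step 6: advance 14 -> fork_pos = 10 + 14 = 24. Reached multiple(s) of 6: 12, 18, 24 -> fragments 2-4 completed (4 total).
Check: final fork_pos = 24; the multiples of 6 that are <= 24 are 6..24 -> 24 // 6 = 4 completed fragment(s).

Answer: 4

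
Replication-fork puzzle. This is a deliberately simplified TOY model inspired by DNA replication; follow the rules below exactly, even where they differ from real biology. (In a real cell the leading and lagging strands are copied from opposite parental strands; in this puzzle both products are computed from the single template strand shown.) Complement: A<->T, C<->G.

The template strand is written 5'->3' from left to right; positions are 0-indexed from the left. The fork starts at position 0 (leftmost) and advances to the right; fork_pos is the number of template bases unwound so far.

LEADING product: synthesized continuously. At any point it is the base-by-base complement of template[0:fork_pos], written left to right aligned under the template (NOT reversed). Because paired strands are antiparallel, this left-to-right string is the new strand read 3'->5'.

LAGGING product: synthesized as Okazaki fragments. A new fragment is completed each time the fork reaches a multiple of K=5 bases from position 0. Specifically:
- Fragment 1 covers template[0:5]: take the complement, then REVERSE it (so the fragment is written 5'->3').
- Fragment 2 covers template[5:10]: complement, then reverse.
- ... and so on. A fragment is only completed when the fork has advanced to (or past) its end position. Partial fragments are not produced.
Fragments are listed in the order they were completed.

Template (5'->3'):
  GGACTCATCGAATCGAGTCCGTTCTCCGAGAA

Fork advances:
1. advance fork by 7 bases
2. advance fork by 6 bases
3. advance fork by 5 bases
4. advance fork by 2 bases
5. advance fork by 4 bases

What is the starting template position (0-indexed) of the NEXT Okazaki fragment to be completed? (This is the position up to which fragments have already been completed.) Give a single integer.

Step 1: advance 7 -> fork_pos = 0 + 7 = 7. Reached multiple(s) of 5: 5 -> fragment 1 completed (1 total).
Step 2: advance 6 -> fork_pos = 7 + 6 = 13. Reached multiple(s) of 5: 10 -> fragment 2 completed (2 total).
Step 3: advance 5 -> fork_pos = 13 + 5 = 18. Reached multiple(s) of 5: 15 -> fragment 3 completed (3 total).
Step 4: advance 2 -> fork_pos = 18 + 2 = 20. Reached multiple(s) of 5: 20 -> fragment 4 completed (4 total).
Step 5: advance 4 -> fork_pos = 20 + 4 = 24. Next multiple of 5 is 25 (not reached); still 4 fragment(s).
4 fragment(s) completed, covering template[0:20] (4 x 5 = 20). The next fragment, fragment 5, covers template[20:25], so it starts at position 20.

Answer: 20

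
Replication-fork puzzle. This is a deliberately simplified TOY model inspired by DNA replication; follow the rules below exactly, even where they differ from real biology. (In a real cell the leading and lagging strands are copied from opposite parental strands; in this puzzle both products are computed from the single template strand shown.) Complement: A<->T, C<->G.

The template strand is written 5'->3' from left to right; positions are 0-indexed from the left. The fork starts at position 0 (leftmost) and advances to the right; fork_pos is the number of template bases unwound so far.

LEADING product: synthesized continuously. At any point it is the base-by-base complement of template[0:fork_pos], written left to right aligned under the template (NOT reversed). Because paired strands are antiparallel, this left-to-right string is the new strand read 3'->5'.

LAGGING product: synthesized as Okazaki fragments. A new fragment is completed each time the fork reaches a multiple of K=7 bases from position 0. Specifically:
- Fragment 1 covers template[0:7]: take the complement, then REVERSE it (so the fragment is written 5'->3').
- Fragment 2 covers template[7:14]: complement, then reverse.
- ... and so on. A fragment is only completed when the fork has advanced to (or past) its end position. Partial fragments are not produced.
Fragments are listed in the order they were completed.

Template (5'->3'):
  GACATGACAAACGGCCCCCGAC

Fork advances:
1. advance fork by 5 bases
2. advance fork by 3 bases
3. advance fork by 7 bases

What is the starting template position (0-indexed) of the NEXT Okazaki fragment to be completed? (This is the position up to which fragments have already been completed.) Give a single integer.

Answer: 14

Derivation:
Step 1: advance 5 -> fork_pos = 0 + 5 = 5. Next multiple of 7 is 7 (not reached); still 0 fragment(s).
Step 2: advance 3 -> fork_pos = 5 + 3 = 8. Reached multiple(s) of 7: 7 -> fragment 1 completed (1 total).
Step 3: advance 7 -> fork_pos = 8 + 7 = 15. Reached multiple(s) of 7: 14 -> fragment 2 completed (2 total).
2 fragment(s) completed, covering template[0:14] (2 x 7 = 14). The next fragment, fragment 3, covers template[14:21], so it starts at position 14.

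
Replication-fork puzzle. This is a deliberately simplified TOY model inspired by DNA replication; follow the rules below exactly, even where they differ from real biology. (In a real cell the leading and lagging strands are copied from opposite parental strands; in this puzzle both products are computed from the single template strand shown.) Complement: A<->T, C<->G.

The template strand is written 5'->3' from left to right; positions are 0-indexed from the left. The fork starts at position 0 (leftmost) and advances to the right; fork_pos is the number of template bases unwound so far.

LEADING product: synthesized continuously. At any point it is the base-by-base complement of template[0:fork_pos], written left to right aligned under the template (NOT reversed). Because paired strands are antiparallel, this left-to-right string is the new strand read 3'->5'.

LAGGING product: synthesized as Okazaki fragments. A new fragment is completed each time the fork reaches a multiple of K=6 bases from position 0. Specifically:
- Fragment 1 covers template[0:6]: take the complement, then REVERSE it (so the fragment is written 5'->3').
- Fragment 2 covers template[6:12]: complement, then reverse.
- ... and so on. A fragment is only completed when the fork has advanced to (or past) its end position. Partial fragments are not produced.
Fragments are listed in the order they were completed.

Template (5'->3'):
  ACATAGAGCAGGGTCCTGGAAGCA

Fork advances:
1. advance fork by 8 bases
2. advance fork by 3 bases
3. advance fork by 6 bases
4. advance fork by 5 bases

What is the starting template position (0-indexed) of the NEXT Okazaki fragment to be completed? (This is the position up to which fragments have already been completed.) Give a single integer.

Step 1: advance 8 -> fork_pos = 0 + 8 = 8. Reached multiple(s) of 6: 6 -> fragment 1 completed (1 total).
Step 2: advance 3 -> fork_pos = 8 + 3 = 11. Next multiple of 6 is 12 (not reached); still 1 fragment(s).
Step 3: advance 6 -> fork_pos = 11 + 6 = 17. Reached multiple(s) of 6: 12 -> fragment 2 completed (2 total).
Step 4: advance 5 -> fork_pos = 17 + 5 = 22. Reached multiple(s) of 6: 18 -> fragment 3 completed (3 total).
3 fragment(s) completed, covering template[0:18] (3 x 6 = 18). The next fragment, fragment 4, covers template[18:24], so it starts at position 18.

Answer: 18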